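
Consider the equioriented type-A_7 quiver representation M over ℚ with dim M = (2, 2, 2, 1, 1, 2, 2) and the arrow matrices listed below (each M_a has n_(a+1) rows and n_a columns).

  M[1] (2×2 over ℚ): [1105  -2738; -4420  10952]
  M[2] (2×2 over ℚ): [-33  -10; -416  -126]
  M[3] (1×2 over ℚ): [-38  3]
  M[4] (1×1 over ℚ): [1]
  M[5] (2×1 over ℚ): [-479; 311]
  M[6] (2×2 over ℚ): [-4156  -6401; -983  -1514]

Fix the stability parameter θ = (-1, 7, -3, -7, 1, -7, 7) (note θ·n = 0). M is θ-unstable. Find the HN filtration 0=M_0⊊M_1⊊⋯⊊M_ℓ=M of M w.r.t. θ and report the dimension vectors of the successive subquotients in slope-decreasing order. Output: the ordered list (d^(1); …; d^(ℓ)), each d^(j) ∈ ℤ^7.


Via rank(M_{q-1}∘⋯∘M_p): M ≅ I[1,1], I[1,7], I[2,3], I[6,7].
μ_θ-semistable layers: μ^(1)=7; μ^(2)=2; μ^(3)=-1; μ^(4)=-5/3; μ^(5)=-7

((0, 0, 0, 0, 0, 0, 2); (0, 1, 1, 0, 0, 0, 0); (1, 0, 0, 0, 0, 0, 0); (1, 1, 1, 1, 1, 1, 0); (0, 0, 0, 0, 0, 1, 0))


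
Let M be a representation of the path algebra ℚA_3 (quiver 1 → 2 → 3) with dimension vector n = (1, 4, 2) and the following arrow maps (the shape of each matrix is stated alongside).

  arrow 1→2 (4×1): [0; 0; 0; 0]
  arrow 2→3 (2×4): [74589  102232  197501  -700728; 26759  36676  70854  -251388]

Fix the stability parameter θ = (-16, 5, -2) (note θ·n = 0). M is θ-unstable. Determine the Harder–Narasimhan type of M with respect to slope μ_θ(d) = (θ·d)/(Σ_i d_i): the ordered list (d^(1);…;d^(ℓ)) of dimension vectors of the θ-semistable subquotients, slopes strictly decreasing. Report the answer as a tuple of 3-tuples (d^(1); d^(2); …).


Barcode: M ≅ I[1,1], I[2,2]^2, I[2,3]^2. HN layers by μ_θ (3 steps, strictly decreasing):
  μ^(1)=5; μ^(2)=3/2; μ^(3)=-16

((0, 2, 0); (0, 2, 2); (1, 0, 0))


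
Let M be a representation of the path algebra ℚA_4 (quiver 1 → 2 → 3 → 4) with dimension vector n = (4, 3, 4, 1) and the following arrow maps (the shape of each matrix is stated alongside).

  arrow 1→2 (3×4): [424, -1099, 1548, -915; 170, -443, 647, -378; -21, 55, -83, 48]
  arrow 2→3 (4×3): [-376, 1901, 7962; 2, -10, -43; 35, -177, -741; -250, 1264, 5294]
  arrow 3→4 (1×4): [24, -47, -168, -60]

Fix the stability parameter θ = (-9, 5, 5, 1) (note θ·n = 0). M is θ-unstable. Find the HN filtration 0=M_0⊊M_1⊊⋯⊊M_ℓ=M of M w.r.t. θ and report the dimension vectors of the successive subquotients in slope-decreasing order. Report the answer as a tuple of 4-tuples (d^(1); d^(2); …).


Interval decomposition of M: I[1,1], I[1,3]^2, I[1,4], I[3,3].
HN type (ℓ=3): μ^(1)=5; μ^(2)=11/3; μ^(3)=-9

((0, 2, 3, 0); (0, 1, 1, 1); (4, 0, 0, 0))


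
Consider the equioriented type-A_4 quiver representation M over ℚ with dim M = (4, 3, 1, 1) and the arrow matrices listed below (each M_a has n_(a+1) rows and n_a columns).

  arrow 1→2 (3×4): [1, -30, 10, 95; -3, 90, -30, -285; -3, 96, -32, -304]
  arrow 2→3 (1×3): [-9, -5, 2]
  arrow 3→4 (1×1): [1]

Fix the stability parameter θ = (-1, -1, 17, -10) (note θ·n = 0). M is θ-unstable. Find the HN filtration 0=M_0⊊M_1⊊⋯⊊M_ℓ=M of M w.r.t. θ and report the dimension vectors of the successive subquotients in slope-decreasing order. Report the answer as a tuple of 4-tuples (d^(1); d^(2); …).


Barcode: M ≅ I[1,1]^2, I[1,2], I[1,4], I[2,2]. HN layers by μ_θ (2 steps, strictly decreasing):
  μ^(1)=7/2; μ^(2)=-1

((0, 0, 1, 1); (4, 3, 0, 0))


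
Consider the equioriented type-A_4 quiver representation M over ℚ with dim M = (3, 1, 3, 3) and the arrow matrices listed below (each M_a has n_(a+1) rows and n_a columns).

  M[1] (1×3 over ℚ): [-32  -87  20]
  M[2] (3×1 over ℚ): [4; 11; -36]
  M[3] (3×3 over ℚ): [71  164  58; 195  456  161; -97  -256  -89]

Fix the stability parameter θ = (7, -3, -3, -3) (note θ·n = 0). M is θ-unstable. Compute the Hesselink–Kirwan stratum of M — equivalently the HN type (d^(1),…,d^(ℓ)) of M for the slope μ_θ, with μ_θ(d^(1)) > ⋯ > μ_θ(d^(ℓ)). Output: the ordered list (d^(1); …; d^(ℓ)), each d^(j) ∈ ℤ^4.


Barcode: M ≅ I[1,1]^2, I[1,3], I[3,4]^2, I[4,4]. HN layers by μ_θ (3 steps, strictly decreasing):
  μ^(1)=7; μ^(2)=1/3; μ^(3)=-3

((2, 0, 0, 0); (1, 1, 1, 0); (0, 0, 2, 3))


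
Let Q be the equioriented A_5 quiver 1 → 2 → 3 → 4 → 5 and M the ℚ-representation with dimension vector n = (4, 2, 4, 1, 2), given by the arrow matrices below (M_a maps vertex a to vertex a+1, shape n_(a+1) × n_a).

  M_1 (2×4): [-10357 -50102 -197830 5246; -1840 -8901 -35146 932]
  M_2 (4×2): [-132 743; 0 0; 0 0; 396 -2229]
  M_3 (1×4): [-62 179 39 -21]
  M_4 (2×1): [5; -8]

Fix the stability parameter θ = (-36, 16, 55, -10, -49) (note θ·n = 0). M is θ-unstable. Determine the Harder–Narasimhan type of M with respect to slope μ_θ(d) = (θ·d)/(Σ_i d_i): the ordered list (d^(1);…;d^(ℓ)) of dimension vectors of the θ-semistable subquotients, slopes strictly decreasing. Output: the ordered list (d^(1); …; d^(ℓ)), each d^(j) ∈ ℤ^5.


Barcode: M ≅ I[1,1]^2, I[1,2], I[1,5], I[3,3]^3, I[5,5]. HN layers by μ_θ (5 steps, strictly decreasing):
  μ^(1)=55; μ^(2)=16; μ^(3)=3; μ^(4)=-36; μ^(5)=-49

((0, 0, 3, 0, 0); (0, 1, 0, 0, 0); (0, 1, 1, 1, 1); (4, 0, 0, 0, 0); (0, 0, 0, 0, 1))


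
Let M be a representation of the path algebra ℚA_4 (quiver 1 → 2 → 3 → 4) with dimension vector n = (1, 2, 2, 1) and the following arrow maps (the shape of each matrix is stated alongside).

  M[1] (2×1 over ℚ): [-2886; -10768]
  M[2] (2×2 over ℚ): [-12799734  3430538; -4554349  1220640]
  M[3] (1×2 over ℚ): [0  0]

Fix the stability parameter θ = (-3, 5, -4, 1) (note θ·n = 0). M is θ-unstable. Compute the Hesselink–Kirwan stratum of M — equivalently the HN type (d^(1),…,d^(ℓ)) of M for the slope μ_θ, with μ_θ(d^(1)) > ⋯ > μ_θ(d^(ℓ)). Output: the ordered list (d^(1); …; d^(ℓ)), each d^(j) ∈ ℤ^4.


Interval decomposition of M: I[1,3], I[2,3], I[4,4].
HN type (ℓ=3): μ^(1)=1; μ^(2)=1/2; μ^(3)=-3

((0, 0, 0, 1); (0, 2, 2, 0); (1, 0, 0, 0))


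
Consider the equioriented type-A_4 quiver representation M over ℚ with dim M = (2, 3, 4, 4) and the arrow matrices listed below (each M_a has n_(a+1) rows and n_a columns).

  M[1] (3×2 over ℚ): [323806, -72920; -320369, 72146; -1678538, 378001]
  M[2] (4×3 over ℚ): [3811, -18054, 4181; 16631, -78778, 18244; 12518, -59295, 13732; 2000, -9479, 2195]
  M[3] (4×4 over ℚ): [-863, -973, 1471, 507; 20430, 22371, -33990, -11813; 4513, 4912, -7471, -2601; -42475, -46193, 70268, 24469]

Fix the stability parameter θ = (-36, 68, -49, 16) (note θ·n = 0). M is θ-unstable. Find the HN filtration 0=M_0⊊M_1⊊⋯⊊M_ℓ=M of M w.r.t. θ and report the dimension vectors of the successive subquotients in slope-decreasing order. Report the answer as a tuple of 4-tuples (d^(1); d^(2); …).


Barcode: M ≅ I[1,4]^2, I[2,4], I[3,4]. HN layers by μ_θ (4 steps, strictly decreasing):
  μ^(1)=16; μ^(2)=19/2; μ^(3)=-36; μ^(4)=-49

((0, 0, 0, 4); (0, 3, 3, 0); (2, 0, 0, 0); (0, 0, 1, 0))


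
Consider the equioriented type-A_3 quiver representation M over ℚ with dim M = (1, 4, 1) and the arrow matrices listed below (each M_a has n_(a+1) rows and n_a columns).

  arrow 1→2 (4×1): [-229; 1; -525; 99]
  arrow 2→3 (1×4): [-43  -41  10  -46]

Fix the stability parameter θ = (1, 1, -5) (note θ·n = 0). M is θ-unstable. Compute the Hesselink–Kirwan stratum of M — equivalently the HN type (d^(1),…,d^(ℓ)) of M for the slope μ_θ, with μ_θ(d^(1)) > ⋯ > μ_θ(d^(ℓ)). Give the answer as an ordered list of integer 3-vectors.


Via rank(M_{q-1}∘⋯∘M_p): M ≅ I[1,3], I[2,2]^3.
μ_θ-semistable layers: μ^(1)=1; μ^(2)=-1

((0, 3, 0); (1, 1, 1))


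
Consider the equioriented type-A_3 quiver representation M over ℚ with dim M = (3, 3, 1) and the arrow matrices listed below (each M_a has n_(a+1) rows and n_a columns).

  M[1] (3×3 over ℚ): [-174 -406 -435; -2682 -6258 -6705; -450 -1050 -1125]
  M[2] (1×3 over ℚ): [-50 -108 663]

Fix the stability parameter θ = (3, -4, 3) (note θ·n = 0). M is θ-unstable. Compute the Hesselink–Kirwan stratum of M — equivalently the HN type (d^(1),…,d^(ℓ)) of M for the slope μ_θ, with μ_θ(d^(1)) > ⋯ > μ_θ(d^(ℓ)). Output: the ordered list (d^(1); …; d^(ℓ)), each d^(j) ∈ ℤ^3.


Via rank(M_{q-1}∘⋯∘M_p): M ≅ I[1,1]^2, I[1,3], I[2,2]^2.
μ_θ-semistable layers: μ^(1)=3; μ^(2)=-1/2; μ^(3)=-4

((2, 0, 1); (1, 1, 0); (0, 2, 0))


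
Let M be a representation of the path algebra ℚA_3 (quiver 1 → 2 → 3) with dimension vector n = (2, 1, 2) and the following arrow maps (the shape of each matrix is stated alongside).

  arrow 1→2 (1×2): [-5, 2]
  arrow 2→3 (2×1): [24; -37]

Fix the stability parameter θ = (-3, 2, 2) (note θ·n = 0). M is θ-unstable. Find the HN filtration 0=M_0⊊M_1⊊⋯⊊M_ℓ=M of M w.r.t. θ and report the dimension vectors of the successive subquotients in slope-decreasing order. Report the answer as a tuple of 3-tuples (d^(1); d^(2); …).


Barcode: M ≅ I[1,1], I[1,3], I[3,3]. HN layers by μ_θ (2 steps, strictly decreasing):
  μ^(1)=2; μ^(2)=-3

((0, 1, 2); (2, 0, 0))


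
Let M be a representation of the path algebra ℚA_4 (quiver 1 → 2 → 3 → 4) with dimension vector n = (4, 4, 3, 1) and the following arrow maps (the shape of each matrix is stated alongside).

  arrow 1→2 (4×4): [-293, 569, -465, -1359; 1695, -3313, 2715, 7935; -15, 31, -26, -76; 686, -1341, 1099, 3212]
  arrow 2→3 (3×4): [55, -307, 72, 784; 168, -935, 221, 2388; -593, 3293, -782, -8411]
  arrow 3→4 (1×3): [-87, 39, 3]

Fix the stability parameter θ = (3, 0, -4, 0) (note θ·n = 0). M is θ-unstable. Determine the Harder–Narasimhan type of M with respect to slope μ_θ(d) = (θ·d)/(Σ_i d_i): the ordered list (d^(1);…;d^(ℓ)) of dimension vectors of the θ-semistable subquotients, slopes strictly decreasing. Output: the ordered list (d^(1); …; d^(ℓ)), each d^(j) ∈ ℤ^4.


Barcode: M ≅ I[1,1], I[1,2], I[1,3], I[1,4], I[2,3]. HN layers by μ_θ (5 steps, strictly decreasing):
  μ^(1)=3; μ^(2)=3/2; μ^(3)=0; μ^(4)=-1/3; μ^(5)=-2

((1, 0, 0, 0); (1, 1, 0, 0); (0, 0, 0, 1); (2, 2, 2, 0); (0, 1, 1, 0))


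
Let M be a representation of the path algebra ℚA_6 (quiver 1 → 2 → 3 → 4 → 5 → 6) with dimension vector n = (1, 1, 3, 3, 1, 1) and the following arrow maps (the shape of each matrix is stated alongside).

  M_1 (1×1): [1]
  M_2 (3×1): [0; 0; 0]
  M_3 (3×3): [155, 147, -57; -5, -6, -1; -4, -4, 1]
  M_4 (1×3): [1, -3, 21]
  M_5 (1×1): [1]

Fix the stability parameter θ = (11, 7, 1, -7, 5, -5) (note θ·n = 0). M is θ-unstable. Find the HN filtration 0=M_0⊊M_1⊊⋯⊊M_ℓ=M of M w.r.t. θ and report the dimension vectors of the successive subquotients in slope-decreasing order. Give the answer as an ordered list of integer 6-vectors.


Interval decomposition of M: I[1,2], I[3,4]^2, I[3,6].
HN type (ℓ=3): μ^(1)=9; μ^(2)=0; μ^(3)=-3

((1, 1, 0, 0, 0, 0); (0, 0, 0, 0, 1, 1); (0, 0, 3, 3, 0, 0))


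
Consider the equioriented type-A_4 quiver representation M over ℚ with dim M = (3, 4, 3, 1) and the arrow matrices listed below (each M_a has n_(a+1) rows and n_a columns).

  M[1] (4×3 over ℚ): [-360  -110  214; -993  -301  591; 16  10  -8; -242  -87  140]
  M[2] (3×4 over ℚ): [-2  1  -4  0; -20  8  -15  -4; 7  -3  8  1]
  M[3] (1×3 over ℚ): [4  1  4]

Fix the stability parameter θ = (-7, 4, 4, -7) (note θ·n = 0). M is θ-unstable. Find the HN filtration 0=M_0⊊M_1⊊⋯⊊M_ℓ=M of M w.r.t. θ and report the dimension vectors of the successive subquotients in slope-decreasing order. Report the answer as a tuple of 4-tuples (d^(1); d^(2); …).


Via rank(M_{q-1}∘⋯∘M_p): M ≅ I[1,2], I[1,3], I[1,4], I[2,3].
μ_θ-semistable layers: μ^(1)=4; μ^(2)=1/3; μ^(3)=-7

((0, 3, 2, 0); (0, 1, 1, 1); (3, 0, 0, 0))


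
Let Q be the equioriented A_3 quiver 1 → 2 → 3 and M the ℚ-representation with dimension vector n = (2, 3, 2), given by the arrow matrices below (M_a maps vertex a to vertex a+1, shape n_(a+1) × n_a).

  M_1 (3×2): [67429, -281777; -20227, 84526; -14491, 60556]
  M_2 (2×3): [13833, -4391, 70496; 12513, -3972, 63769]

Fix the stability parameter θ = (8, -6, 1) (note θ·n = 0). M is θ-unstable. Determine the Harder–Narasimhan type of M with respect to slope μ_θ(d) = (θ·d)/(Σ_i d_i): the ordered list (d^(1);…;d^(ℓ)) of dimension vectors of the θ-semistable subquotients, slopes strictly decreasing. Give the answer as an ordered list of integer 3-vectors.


Via rank(M_{q-1}∘⋯∘M_p): M ≅ I[1,2], I[1,3], I[2,3].
μ_θ-semistable layers: μ^(1)=1; μ^(2)=-6

((2, 2, 2); (0, 1, 0))


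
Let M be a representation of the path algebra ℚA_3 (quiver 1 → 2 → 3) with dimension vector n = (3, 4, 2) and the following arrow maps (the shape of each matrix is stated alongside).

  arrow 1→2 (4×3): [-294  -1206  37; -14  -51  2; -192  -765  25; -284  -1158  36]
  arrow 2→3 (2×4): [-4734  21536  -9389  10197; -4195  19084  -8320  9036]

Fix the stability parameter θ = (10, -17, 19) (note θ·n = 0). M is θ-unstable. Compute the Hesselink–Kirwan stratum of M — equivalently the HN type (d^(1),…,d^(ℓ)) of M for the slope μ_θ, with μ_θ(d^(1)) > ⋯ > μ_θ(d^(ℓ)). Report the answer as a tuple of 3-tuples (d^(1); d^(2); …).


Via rank(M_{q-1}∘⋯∘M_p): M ≅ I[1,1], I[1,3]^2, I[2,2]^2.
μ_θ-semistable layers: μ^(1)=19; μ^(2)=10; μ^(3)=-7/2; μ^(4)=-17

((0, 0, 2); (1, 0, 0); (2, 2, 0); (0, 2, 0))


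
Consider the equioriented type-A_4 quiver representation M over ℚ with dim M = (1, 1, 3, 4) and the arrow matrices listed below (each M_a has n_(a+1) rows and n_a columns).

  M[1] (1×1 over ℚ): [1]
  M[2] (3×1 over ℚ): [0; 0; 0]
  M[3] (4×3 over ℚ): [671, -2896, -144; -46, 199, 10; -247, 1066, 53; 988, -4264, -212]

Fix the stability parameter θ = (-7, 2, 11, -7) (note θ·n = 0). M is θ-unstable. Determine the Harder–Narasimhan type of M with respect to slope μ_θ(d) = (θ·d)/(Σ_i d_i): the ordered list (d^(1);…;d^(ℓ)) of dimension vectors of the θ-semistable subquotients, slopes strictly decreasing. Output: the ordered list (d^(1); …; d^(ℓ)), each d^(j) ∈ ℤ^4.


Interval decomposition of M: I[1,2], I[3,4]^3, I[4,4].
HN type (ℓ=2): μ^(1)=2; μ^(2)=-7

((0, 1, 3, 3); (1, 0, 0, 1))


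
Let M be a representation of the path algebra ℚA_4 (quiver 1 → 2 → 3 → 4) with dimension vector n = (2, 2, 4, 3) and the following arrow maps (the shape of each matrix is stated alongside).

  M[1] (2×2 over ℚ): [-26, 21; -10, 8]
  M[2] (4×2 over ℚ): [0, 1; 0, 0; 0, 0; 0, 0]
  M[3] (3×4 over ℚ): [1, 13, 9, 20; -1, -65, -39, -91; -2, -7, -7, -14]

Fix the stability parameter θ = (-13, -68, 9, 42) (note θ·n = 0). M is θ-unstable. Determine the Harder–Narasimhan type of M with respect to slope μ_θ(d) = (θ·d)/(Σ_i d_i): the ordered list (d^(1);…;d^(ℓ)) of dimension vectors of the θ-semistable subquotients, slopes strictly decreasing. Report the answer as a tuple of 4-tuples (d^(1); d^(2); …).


Interval decomposition of M: I[1,2], I[1,4], I[3,3], I[3,4]^2.
HN type (ℓ=3): μ^(1)=42; μ^(2)=9; μ^(3)=-81/2

((0, 0, 0, 3); (0, 0, 4, 0); (2, 2, 0, 0))


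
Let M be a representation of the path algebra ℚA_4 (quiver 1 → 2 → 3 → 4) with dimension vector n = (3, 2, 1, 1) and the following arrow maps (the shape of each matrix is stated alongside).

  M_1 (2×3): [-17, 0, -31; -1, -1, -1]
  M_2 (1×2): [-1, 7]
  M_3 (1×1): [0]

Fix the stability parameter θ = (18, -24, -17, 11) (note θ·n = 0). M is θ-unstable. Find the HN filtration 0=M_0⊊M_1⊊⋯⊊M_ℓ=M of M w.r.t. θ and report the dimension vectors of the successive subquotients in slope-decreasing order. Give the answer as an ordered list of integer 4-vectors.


Barcode: M ≅ I[1,1], I[1,2], I[1,3], I[4,4]. HN layers by μ_θ (4 steps, strictly decreasing):
  μ^(1)=18; μ^(2)=11; μ^(3)=-3; μ^(4)=-23/3

((1, 0, 0, 0); (0, 0, 0, 1); (1, 1, 0, 0); (1, 1, 1, 0))


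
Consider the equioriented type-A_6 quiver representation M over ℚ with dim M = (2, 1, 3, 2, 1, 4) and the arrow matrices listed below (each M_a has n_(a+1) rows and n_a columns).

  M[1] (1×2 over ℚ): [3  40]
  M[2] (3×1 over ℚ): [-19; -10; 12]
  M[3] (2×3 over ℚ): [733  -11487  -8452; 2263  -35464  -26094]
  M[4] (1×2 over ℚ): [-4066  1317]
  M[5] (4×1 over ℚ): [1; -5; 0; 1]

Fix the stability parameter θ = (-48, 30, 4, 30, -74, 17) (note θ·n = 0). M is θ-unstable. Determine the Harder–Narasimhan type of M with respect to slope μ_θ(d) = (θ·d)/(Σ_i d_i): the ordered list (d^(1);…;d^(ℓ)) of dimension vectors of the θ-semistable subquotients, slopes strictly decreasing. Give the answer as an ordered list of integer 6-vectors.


Barcode: M ≅ I[1,1], I[1,6], I[3,3], I[3,4], I[6,6]^3. HN layers by μ_θ (5 steps, strictly decreasing):
  μ^(1)=30; μ^(2)=17; μ^(3)=4; μ^(4)=-5/2; μ^(5)=-48

((0, 0, 0, 1, 0, 0); (0, 0, 0, 0, 0, 4); (0, 0, 2, 0, 0, 0); (0, 1, 1, 1, 1, 0); (2, 0, 0, 0, 0, 0))


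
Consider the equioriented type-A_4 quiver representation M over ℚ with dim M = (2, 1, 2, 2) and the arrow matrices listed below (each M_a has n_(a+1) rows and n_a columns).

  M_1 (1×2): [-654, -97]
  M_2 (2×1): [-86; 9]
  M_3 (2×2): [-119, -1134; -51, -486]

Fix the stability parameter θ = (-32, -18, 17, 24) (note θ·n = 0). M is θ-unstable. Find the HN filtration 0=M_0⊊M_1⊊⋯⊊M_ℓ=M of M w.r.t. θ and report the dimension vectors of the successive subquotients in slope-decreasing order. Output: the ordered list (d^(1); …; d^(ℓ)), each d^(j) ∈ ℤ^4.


Via rank(M_{q-1}∘⋯∘M_p): M ≅ I[1,1], I[1,4], I[3,3], I[4,4].
μ_θ-semistable layers: μ^(1)=24; μ^(2)=17; μ^(3)=-18; μ^(4)=-32

((0, 0, 0, 2); (0, 0, 2, 0); (0, 1, 0, 0); (2, 0, 0, 0))


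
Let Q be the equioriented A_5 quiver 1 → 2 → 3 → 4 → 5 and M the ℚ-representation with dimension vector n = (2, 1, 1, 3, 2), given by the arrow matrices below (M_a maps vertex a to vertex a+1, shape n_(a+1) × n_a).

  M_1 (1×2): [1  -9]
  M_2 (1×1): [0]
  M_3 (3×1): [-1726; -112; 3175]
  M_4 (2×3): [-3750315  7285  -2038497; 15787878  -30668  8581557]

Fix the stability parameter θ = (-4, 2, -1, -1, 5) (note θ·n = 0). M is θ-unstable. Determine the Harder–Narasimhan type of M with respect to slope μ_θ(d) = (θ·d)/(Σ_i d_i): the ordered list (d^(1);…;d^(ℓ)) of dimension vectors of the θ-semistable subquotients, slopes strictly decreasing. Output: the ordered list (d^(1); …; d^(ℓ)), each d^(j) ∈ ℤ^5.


Barcode: M ≅ I[1,1], I[1,2], I[3,5], I[4,4], I[4,5]. HN layers by μ_θ (4 steps, strictly decreasing):
  μ^(1)=5; μ^(2)=2; μ^(3)=-1; μ^(4)=-4

((0, 0, 0, 0, 2); (0, 1, 0, 0, 0); (0, 0, 1, 3, 0); (2, 0, 0, 0, 0))


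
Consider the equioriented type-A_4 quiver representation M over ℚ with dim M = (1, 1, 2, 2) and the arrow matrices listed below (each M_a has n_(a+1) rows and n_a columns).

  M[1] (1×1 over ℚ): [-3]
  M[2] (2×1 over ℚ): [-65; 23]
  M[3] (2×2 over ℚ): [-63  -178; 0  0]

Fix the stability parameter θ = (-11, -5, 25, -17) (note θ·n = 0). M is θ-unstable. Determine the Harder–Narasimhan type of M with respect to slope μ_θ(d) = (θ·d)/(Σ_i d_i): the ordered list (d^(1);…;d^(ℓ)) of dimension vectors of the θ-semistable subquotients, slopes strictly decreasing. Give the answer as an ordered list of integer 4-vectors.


Interval decomposition of M: I[1,4], I[3,3], I[4,4].
HN type (ℓ=5): μ^(1)=25; μ^(2)=4; μ^(3)=-5; μ^(4)=-11; μ^(5)=-17

((0, 0, 1, 0); (0, 0, 1, 1); (0, 1, 0, 0); (1, 0, 0, 0); (0, 0, 0, 1))


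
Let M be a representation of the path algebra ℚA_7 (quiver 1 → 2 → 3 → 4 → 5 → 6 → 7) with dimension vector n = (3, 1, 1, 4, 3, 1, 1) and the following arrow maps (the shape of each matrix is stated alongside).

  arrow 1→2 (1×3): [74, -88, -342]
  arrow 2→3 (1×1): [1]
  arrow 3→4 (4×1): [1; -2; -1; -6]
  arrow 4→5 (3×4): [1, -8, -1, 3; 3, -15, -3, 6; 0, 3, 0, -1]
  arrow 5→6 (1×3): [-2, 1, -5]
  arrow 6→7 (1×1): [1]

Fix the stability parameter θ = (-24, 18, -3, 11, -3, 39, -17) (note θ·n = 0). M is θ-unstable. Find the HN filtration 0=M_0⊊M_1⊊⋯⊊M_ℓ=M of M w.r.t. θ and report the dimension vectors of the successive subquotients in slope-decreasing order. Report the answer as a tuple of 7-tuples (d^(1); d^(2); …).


Interval decomposition of M: I[1,1]^2, I[1,4], I[4,4], I[4,5], I[4,7], I[5,5].
HN type (ℓ=5): μ^(1)=11; μ^(2)=15/2; μ^(3)=4; μ^(4)=-3; μ^(5)=-24

((0, 0, 0, 2, 0, 1, 1); (0, 1, 1, 0, 0, 0, 0); (0, 0, 0, 2, 2, 0, 0); (0, 0, 0, 0, 1, 0, 0); (3, 0, 0, 0, 0, 0, 0))


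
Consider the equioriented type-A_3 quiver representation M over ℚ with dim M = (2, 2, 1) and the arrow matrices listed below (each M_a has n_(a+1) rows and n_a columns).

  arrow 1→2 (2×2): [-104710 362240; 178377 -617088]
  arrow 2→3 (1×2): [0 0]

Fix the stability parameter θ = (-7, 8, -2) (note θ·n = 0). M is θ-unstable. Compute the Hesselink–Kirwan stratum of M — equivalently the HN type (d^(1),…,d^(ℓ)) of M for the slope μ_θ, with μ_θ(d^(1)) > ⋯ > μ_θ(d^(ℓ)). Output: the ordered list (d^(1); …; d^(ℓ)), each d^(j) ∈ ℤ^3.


Via rank(M_{q-1}∘⋯∘M_p): M ≅ I[1,1], I[1,2], I[2,2], I[3,3].
μ_θ-semistable layers: μ^(1)=8; μ^(2)=-2; μ^(3)=-7

((0, 2, 0); (0, 0, 1); (2, 0, 0))


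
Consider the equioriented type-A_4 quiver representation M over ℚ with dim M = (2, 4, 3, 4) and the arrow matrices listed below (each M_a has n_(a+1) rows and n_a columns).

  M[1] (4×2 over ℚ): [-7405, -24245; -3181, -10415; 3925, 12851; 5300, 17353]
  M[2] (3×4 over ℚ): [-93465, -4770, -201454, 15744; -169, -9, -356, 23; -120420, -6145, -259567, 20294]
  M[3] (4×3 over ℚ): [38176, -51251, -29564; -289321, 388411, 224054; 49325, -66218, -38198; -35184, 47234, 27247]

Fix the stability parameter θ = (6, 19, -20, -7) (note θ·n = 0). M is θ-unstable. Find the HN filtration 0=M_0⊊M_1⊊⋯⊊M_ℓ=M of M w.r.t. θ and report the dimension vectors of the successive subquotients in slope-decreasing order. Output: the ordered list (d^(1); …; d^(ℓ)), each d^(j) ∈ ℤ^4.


Barcode: M ≅ I[1,4]^2, I[2,2], I[2,4], I[4,4]. HN layers by μ_θ (4 steps, strictly decreasing):
  μ^(1)=19; μ^(2)=-1/2; μ^(3)=-8/3; μ^(4)=-7

((0, 1, 0, 0); (2, 2, 2, 2); (0, 1, 1, 1); (0, 0, 0, 1))


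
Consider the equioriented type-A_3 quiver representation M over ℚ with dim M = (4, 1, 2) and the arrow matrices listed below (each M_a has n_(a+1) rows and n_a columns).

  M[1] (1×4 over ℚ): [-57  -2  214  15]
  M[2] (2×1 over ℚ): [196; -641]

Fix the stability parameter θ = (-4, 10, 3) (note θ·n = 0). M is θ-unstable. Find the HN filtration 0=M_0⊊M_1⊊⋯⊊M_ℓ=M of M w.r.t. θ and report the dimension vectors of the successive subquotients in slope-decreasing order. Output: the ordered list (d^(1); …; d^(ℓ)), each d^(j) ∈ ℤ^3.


Interval decomposition of M: I[1,1]^3, I[1,3], I[3,3].
HN type (ℓ=3): μ^(1)=13/2; μ^(2)=3; μ^(3)=-4

((0, 1, 1); (0, 0, 1); (4, 0, 0))


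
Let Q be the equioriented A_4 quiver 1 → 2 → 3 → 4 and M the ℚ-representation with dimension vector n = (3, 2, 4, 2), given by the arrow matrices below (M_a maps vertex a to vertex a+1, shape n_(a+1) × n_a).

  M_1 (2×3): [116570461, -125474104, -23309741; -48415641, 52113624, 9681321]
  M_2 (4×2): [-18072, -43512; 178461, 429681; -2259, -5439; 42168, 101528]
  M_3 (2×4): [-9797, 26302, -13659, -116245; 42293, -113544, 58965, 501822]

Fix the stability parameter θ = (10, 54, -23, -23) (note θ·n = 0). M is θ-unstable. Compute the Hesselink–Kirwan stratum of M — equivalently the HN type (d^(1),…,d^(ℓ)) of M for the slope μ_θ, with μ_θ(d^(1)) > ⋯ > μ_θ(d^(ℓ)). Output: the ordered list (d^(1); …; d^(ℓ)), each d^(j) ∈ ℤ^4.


Via rank(M_{q-1}∘⋯∘M_p): M ≅ I[1,1]^2, I[1,2], I[2,4], I[3,3]^2, I[3,4].
μ_θ-semistable layers: μ^(1)=54; μ^(2)=10; μ^(3)=8/3; μ^(4)=-23

((0, 1, 0, 0); (3, 0, 0, 0); (0, 1, 1, 1); (0, 0, 3, 1))


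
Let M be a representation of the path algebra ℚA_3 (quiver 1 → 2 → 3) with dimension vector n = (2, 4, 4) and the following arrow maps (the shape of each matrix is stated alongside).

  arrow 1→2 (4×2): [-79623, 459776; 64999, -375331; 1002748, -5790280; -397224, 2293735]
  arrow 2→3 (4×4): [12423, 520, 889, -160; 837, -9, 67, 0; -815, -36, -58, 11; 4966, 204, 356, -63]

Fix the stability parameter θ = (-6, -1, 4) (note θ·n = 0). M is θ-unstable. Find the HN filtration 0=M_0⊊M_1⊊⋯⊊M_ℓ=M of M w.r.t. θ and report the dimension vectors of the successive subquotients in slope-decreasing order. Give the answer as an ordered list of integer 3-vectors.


Barcode: M ≅ I[1,3]^2, I[2,3]^2. HN layers by μ_θ (3 steps, strictly decreasing):
  μ^(1)=4; μ^(2)=-1; μ^(3)=-6

((0, 0, 4); (0, 4, 0); (2, 0, 0))


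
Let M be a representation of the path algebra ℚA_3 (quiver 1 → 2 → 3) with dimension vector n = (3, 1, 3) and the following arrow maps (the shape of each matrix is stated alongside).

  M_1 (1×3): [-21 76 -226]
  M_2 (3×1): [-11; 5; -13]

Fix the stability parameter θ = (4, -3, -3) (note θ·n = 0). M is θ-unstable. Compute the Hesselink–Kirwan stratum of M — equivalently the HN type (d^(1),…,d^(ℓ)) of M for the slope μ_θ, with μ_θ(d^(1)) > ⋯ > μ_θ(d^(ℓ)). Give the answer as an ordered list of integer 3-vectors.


Interval decomposition of M: I[1,1]^2, I[1,3], I[3,3]^2.
HN type (ℓ=3): μ^(1)=4; μ^(2)=-2/3; μ^(3)=-3

((2, 0, 0); (1, 1, 1); (0, 0, 2))


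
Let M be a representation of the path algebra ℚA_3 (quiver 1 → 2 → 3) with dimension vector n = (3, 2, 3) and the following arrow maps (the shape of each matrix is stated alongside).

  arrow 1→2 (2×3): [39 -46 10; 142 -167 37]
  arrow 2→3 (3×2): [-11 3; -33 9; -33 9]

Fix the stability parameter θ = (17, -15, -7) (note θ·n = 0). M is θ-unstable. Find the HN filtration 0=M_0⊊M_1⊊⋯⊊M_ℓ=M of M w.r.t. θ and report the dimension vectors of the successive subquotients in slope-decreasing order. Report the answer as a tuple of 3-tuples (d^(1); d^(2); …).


Barcode: M ≅ I[1,1], I[1,2], I[1,3], I[3,3]^2. HN layers by μ_θ (4 steps, strictly decreasing):
  μ^(1)=17; μ^(2)=1; μ^(3)=-5/3; μ^(4)=-7

((1, 0, 0); (1, 1, 0); (1, 1, 1); (0, 0, 2))


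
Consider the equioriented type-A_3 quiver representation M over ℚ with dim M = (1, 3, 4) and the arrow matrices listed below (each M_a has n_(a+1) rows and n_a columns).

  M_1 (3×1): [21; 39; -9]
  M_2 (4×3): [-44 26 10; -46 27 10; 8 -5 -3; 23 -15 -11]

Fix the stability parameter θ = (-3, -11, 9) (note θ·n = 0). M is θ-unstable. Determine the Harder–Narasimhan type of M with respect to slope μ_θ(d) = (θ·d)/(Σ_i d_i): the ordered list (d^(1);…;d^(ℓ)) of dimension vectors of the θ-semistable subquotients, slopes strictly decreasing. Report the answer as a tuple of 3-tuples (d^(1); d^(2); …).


Interval decomposition of M: I[1,3], I[2,3]^2, I[3,3].
HN type (ℓ=3): μ^(1)=9; μ^(2)=-7; μ^(3)=-11

((0, 0, 4); (1, 1, 0); (0, 2, 0))


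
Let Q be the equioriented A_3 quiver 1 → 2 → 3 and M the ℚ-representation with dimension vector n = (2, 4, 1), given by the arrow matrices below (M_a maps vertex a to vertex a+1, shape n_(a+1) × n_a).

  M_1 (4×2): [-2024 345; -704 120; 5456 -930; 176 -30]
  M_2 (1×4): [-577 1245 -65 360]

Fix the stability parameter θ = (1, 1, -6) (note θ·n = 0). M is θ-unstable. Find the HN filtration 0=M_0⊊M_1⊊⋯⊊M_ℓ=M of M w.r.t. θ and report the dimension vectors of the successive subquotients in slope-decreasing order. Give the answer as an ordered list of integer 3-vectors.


Interval decomposition of M: I[1,1], I[1,3], I[2,2]^3.
HN type (ℓ=2): μ^(1)=1; μ^(2)=-4/3

((1, 3, 0); (1, 1, 1))


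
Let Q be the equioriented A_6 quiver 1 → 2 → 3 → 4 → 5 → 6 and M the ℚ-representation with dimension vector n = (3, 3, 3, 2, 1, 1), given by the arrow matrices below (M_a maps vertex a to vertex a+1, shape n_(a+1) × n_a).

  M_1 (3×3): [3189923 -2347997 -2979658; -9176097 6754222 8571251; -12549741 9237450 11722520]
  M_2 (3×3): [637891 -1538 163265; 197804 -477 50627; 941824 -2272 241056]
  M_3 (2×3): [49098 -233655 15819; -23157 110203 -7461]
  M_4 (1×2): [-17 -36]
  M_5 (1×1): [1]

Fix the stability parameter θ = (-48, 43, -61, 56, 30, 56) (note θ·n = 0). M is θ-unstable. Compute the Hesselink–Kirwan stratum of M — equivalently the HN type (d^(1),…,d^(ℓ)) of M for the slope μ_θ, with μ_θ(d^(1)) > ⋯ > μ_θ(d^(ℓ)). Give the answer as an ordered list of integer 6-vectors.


Via rank(M_{q-1}∘⋯∘M_p): M ≅ I[1,2], I[1,4], I[1,6], I[3,3].
μ_θ-semistable layers: μ^(1)=56; μ^(2)=43; μ^(3)=-9; μ^(4)=-48; μ^(5)=-61

((0, 0, 0, 1, 0, 1); (0, 1, 0, 1, 1, 0); (0, 2, 2, 0, 0, 0); (3, 0, 0, 0, 0, 0); (0, 0, 1, 0, 0, 0))


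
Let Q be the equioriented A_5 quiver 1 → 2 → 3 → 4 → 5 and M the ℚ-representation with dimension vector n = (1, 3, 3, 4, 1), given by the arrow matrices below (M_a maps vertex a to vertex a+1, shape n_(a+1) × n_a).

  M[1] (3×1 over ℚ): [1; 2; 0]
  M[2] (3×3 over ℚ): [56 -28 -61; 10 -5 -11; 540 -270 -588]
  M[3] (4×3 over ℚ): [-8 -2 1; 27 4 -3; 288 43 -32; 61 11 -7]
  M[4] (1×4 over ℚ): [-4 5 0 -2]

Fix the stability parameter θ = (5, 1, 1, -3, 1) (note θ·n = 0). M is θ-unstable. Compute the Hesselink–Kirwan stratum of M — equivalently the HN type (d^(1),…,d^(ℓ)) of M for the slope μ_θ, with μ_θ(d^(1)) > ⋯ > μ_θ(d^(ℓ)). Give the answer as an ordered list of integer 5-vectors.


Via rank(M_{q-1}∘⋯∘M_p): M ≅ I[1,2], I[2,4], I[2,5], I[3,4], I[4,4].
μ_θ-semistable layers: μ^(1)=3; μ^(2)=1; μ^(3)=-1/3; μ^(4)=-1; μ^(5)=-3

((1, 1, 0, 0, 0); (0, 0, 0, 0, 1); (0, 2, 2, 2, 0); (0, 0, 1, 1, 0); (0, 0, 0, 1, 0))


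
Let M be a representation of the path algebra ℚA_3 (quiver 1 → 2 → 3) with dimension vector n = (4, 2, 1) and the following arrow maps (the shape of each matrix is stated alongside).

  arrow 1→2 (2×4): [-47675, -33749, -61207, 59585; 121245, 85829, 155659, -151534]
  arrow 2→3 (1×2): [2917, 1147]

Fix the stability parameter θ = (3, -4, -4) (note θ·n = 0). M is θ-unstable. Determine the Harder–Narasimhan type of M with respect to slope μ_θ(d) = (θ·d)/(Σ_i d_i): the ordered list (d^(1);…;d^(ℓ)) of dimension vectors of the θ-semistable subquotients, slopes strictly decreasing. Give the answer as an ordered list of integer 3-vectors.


Via rank(M_{q-1}∘⋯∘M_p): M ≅ I[1,1]^2, I[1,2], I[1,3].
μ_θ-semistable layers: μ^(1)=3; μ^(2)=-1/2; μ^(3)=-5/3

((2, 0, 0); (1, 1, 0); (1, 1, 1))


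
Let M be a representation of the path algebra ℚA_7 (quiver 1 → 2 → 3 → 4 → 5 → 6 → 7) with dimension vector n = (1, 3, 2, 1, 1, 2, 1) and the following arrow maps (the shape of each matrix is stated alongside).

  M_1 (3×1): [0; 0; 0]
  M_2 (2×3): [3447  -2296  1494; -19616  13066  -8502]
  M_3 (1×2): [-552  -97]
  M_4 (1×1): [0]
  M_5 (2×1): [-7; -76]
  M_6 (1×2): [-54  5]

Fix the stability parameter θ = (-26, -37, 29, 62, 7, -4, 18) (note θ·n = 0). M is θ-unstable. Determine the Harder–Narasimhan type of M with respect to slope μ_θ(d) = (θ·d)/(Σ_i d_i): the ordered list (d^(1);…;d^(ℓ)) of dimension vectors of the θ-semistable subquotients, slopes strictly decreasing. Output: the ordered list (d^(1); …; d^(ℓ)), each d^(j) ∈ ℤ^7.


Barcode: M ≅ I[1,1], I[2,2], I[2,3], I[2,4], I[5,7], I[6,6]. HN layers by μ_θ (7 steps, strictly decreasing):
  μ^(1)=62; μ^(2)=29; μ^(3)=18; μ^(4)=3/2; μ^(5)=-4; μ^(6)=-26; μ^(7)=-37

((0, 0, 0, 1, 0, 0, 0); (0, 0, 2, 0, 0, 0, 0); (0, 0, 0, 0, 0, 0, 1); (0, 0, 0, 0, 1, 1, 0); (0, 0, 0, 0, 0, 1, 0); (1, 0, 0, 0, 0, 0, 0); (0, 3, 0, 0, 0, 0, 0))


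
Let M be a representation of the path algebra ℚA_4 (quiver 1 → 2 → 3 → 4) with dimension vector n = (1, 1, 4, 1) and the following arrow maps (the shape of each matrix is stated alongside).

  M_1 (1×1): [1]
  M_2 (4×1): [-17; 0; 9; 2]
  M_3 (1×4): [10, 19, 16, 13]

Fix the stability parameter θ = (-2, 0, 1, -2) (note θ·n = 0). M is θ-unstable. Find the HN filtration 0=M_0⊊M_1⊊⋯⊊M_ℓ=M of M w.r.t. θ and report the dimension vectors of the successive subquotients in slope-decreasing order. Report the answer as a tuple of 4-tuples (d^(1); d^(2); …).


Interval decomposition of M: I[1,3], I[3,3]^2, I[3,4].
HN type (ℓ=4): μ^(1)=1; μ^(2)=0; μ^(3)=-1/2; μ^(4)=-2

((0, 0, 3, 0); (0, 1, 0, 0); (0, 0, 1, 1); (1, 0, 0, 0))


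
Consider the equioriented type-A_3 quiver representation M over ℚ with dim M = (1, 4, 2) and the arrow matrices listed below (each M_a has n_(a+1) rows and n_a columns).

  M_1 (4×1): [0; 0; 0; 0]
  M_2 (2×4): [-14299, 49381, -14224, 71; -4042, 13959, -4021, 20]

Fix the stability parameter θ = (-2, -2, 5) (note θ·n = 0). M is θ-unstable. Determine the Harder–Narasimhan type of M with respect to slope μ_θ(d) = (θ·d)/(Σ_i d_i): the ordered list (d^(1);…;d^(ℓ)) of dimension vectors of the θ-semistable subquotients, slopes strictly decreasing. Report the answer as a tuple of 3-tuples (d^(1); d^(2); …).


Interval decomposition of M: I[1,1], I[2,2]^2, I[2,3]^2.
HN type (ℓ=2): μ^(1)=5; μ^(2)=-2

((0, 0, 2); (1, 4, 0))


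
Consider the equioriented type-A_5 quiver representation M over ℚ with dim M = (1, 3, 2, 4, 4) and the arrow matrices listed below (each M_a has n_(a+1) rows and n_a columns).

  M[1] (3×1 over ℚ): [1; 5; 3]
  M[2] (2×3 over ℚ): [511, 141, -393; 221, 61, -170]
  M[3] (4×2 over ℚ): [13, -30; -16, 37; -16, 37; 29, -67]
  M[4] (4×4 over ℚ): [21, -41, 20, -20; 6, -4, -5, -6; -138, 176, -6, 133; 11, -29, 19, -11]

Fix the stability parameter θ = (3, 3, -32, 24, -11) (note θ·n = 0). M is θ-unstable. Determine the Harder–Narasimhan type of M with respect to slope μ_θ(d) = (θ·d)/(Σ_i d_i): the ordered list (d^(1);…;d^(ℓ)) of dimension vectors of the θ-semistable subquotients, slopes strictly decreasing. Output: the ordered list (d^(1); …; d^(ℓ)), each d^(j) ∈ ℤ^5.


Interval decomposition of M: I[1,5], I[2,2], I[2,5], I[4,5]^2.
HN type (ℓ=4): μ^(1)=13/2; μ^(2)=3; μ^(3)=-26/3; μ^(4)=-29/2

((0, 0, 0, 4, 4); (0, 1, 0, 0, 0); (1, 1, 1, 0, 0); (0, 1, 1, 0, 0))


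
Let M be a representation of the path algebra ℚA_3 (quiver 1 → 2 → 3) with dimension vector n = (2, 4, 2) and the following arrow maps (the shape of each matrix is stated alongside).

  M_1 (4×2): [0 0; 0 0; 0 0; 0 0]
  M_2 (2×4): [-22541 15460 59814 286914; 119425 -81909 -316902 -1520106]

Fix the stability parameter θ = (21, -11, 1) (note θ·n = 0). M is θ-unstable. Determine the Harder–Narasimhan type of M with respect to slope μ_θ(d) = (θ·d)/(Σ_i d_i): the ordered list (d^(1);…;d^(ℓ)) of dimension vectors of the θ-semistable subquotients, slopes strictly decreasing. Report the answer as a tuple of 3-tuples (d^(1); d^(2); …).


Interval decomposition of M: I[1,1]^2, I[2,2]^2, I[2,3]^2.
HN type (ℓ=3): μ^(1)=21; μ^(2)=1; μ^(3)=-11

((2, 0, 0); (0, 0, 2); (0, 4, 0))


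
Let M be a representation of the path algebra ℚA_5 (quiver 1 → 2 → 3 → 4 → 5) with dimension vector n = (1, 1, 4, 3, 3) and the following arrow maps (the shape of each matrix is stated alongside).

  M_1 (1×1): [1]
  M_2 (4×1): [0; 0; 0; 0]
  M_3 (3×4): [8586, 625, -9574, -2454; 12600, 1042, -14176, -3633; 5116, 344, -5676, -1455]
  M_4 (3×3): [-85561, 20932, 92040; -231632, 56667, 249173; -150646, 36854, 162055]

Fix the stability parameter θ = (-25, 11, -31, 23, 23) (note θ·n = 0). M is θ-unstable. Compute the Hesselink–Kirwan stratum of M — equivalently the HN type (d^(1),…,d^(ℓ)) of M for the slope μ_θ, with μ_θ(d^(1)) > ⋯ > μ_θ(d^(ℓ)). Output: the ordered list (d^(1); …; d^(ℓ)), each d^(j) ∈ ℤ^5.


Via rank(M_{q-1}∘⋯∘M_p): M ≅ I[1,2], I[3,3]^2, I[3,5]^2, I[4,5].
μ_θ-semistable layers: μ^(1)=23; μ^(2)=11; μ^(3)=-25; μ^(4)=-31

((0, 0, 0, 3, 3); (0, 1, 0, 0, 0); (1, 0, 0, 0, 0); (0, 0, 4, 0, 0))


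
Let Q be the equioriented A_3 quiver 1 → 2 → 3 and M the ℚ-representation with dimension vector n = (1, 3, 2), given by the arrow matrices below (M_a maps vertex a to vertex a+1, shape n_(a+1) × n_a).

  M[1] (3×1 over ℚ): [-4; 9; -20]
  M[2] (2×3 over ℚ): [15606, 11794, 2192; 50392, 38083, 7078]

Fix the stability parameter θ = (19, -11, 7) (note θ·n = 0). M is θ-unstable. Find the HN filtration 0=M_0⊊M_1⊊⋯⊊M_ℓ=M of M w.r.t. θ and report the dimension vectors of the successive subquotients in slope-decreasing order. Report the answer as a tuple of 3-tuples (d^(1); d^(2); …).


Interval decomposition of M: I[1,3], I[2,2], I[2,3].
HN type (ℓ=3): μ^(1)=7; μ^(2)=4; μ^(3)=-11

((0, 0, 2); (1, 1, 0); (0, 2, 0))


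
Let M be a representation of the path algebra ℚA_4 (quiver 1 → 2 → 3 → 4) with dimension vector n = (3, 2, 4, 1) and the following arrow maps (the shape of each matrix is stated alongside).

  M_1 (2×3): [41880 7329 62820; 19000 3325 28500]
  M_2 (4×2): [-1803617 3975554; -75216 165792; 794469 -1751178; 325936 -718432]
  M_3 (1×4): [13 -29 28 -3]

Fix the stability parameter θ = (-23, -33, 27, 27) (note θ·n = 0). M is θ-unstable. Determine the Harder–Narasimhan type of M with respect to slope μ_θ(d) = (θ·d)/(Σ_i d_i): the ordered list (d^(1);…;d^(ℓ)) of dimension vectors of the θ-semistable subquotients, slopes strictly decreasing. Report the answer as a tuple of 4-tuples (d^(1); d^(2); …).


Barcode: M ≅ I[1,1]^2, I[1,4], I[2,2], I[3,3]^3. HN layers by μ_θ (4 steps, strictly decreasing):
  μ^(1)=27; μ^(2)=-23; μ^(3)=-28; μ^(4)=-33

((0, 0, 4, 1); (2, 0, 0, 0); (1, 1, 0, 0); (0, 1, 0, 0))


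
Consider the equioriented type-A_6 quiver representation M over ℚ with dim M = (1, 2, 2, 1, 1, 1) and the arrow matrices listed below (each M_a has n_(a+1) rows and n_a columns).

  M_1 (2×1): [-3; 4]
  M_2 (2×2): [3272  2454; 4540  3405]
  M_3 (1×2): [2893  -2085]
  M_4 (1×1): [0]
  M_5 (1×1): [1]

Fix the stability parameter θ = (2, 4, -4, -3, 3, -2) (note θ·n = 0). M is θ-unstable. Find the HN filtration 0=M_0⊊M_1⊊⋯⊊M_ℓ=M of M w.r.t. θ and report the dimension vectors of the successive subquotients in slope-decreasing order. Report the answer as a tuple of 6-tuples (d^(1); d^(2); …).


Via rank(M_{q-1}∘⋯∘M_p): M ≅ I[1,2], I[2,4], I[3,3], I[5,6].
μ_θ-semistable layers: μ^(1)=4; μ^(2)=2; μ^(3)=1/2; μ^(4)=-1; μ^(5)=-4

((0, 1, 0, 0, 0, 0); (1, 0, 0, 0, 0, 0); (0, 0, 0, 0, 1, 1); (0, 1, 1, 1, 0, 0); (0, 0, 1, 0, 0, 0))


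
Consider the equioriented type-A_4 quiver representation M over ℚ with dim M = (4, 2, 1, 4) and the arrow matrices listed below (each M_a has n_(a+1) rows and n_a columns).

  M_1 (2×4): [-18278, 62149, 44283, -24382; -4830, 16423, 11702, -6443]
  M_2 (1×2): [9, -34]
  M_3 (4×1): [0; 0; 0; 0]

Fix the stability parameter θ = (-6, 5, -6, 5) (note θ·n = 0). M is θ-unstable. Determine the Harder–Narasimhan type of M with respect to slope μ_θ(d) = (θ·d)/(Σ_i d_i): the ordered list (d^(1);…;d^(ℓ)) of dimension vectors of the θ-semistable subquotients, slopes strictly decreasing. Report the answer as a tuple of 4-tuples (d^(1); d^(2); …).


Barcode: M ≅ I[1,1]^2, I[1,2], I[1,3], I[4,4]^4. HN layers by μ_θ (3 steps, strictly decreasing):
  μ^(1)=5; μ^(2)=-1/2; μ^(3)=-6

((0, 1, 0, 4); (0, 1, 1, 0); (4, 0, 0, 0))


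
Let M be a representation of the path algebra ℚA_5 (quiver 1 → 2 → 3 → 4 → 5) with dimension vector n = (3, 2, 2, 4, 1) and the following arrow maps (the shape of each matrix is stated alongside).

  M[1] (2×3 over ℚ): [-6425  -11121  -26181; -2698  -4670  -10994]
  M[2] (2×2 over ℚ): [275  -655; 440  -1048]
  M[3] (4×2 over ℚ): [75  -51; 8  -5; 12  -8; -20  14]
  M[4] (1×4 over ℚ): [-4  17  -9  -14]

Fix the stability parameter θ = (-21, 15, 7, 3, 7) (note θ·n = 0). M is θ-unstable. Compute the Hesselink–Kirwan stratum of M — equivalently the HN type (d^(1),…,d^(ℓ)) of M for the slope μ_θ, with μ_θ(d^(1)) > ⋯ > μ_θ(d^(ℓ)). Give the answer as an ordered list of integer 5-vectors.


Barcode: M ≅ I[1,1], I[1,2], I[1,4], I[3,5], I[4,4]^2. HN layers by μ_θ (6 steps, strictly decreasing):
  μ^(1)=15; μ^(2)=25/3; μ^(3)=7; μ^(4)=5; μ^(5)=3; μ^(6)=-21

((0, 1, 0, 0, 0); (0, 1, 1, 1, 0); (0, 0, 0, 0, 1); (0, 0, 1, 1, 0); (0, 0, 0, 2, 0); (3, 0, 0, 0, 0))
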